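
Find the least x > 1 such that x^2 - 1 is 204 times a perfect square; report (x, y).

(x, y) = (4999, 350)

First expand sqrt(204) as a continued fraction. With x_i = (sqrt(204) + m_i)/d_i and (m_0, d_0) = (0, 1): a_0 = floor(sqrt(204)) = 14, since 14^2 = 196 <= 204 < 225 = 15^2.
Iterate m_{i+1} = d_i*a_i - m_i, d_{i+1} = (204 - m_{i+1}^2)/d_i, a_{i+1} = floor((a_0 + m_{i+1})/d_{i+1}):
  m_1 = 1*14 - 0 = 14, d_1 = (204 - 14^2)/1 = 8/1 = 8, a_1 = floor((14 + 14)/8) = 3.
  m_2 = 8*3 - 14 = 10, d_2 = (204 - 10^2)/8 = 104/8 = 13, a_2 = floor((14 + 10)/13) = 1.
  m_3 = 13*1 - 10 = 3, d_3 = (204 - 3^2)/13 = 195/13 = 15, a_3 = floor((14 + 3)/15) = 1.
  m_4 = 15*1 - 3 = 12, d_4 = (204 - 12^2)/15 = 60/15 = 4, a_4 = floor((14 + 12)/4) = 6.
  m_5 = 4*6 - 12 = 12, d_5 = (204 - 12^2)/4 = 60/4 = 15, a_5 = floor((14 + 12)/15) = 1.
  m_6 = 15*1 - 12 = 3, d_6 = (204 - 3^2)/15 = 195/15 = 13, a_6 = floor((14 + 3)/13) = 1.
  m_7 = 13*1 - 3 = 10, d_7 = (204 - 10^2)/13 = 104/13 = 8, a_7 = floor((14 + 10)/8) = 3.
  m_8 = 8*3 - 10 = 14, d_8 = (204 - 14^2)/8 = 8/8 = 1, a_8 = floor((14 + 14)/1) = 28.
  m_9 = 1*28 - 14 = 14, d_9 = (204 - 14^2)/1 = 8/1 = 8: (m_9, d_9) = (m_1, d_1) = (14, 8), so from here the quotients repeat a_1, ..., a_8; the period length is 8.
So sqrt(204) = [14; (3, 1, 1, 6, 1, 1, 3, 28)] with period length k = 8.
k is even, so the fundamental solution of x^2 - 204y^2 = 1 is (p_{k-1}, q_{k-1}) = (p_7, q_7); compute convergents through index 7.
Convergents (p_i = a_i*p_{i-1} + p_{i-2}, q_i = a_i*q_{i-1} + q_{i-2} with p_{-2}=0, p_{-1}=1, q_{-2}=1, q_{-1}=0):
  i=0: a_0=14, p_0 = 14*1 + 0 = 14, q_0 = 14*0 + 1 = 1.
  i=1: a_1=3, p_1 = 3*14 + 1 = 43, q_1 = 3*1 + 0 = 3.
  i=2: a_2=1, p_2 = 1*43 + 14 = 57, q_2 = 1*3 + 1 = 4.
  i=3: a_3=1, p_3 = 1*57 + 43 = 100, q_3 = 1*4 + 3 = 7.
  i=4: a_4=6, p_4 = 6*100 + 57 = 657, q_4 = 6*7 + 4 = 46.
  i=5: a_5=1, p_5 = 1*657 + 100 = 757, q_5 = 1*46 + 7 = 53.
  i=6: a_6=1, p_6 = 1*757 + 657 = 1414, q_6 = 1*53 + 46 = 99.
  i=7: a_7=3, p_7 = 3*1414 + 757 = 4999, q_7 = 3*99 + 53 = 350.
Check: 4999^2 - 204*350^2 = 24990001 - 24990000 = 1, so (x, y) = (4999, 350) solves the equation, and by the theorem it is the least positive solution.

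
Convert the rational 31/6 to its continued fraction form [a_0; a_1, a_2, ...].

[5; 6]

Run the Euclidean algorithm on 31 and 6; the successive quotients are the partial quotients a_0, a_1, ... (each step inverts the fractional part left over by the previous one):
  31 = 5*6 + 1, so a_0 = 5.
  6 = 6*1 + 0, so a_1 = 6.
The remainder reaches 0 after 2 divisions, so the expansion has 2 partial quotients, read off in order.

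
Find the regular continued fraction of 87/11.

[7; 1, 10]

Run the Euclidean algorithm on 87 and 11; the successive quotients are the partial quotients a_0, a_1, ... (each step inverts the fractional part left over by the previous one):
  87 = 7*11 + 10, so a_0 = 7.
  11 = 1*10 + 1, so a_1 = 1.
  10 = 10*1 + 0, so a_2 = 10.
The remainder reaches 0 after 3 divisions, so the expansion has 3 partial quotients, read off in order.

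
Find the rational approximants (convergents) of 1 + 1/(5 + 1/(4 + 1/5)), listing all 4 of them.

1/1, 6/5, 25/21, 131/110

Using the convergent recurrence p_i = a_i*p_{i-1} + p_{i-2}, q_i = a_i*q_{i-1} + q_{i-2} with p_{-2}=0, p_{-1}=1, q_{-2}=1, q_{-1}=0:
  i=0: a_0=1, p_0 = 1*1 + 0 = 1, q_0 = 1*0 + 1 = 1.
  i=1: a_1=5, p_1 = 5*1 + 1 = 6, q_1 = 5*1 + 0 = 5.
  i=2: a_2=4, p_2 = 4*6 + 1 = 25, q_2 = 4*5 + 1 = 21.
  i=3: a_3=5, p_3 = 5*25 + 6 = 131, q_3 = 5*21 + 5 = 110.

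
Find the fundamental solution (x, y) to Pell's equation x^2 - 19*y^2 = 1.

(x, y) = (170, 39)

First expand sqrt(19) as a continued fraction. With x_i = (sqrt(19) + m_i)/d_i and (m_0, d_0) = (0, 1): a_0 = floor(sqrt(19)) = 4, since 4^2 = 16 <= 19 < 25 = 5^2.
Iterate m_{i+1} = d_i*a_i - m_i, d_{i+1} = (19 - m_{i+1}^2)/d_i, a_{i+1} = floor((a_0 + m_{i+1})/d_{i+1}):
  m_1 = 1*4 - 0 = 4, d_1 = (19 - 4^2)/1 = 3/1 = 3, a_1 = floor((4 + 4)/3) = 2.
  m_2 = 3*2 - 4 = 2, d_2 = (19 - 2^2)/3 = 15/3 = 5, a_2 = floor((4 + 2)/5) = 1.
  m_3 = 5*1 - 2 = 3, d_3 = (19 - 3^2)/5 = 10/5 = 2, a_3 = floor((4 + 3)/2) = 3.
  m_4 = 2*3 - 3 = 3, d_4 = (19 - 3^2)/2 = 10/2 = 5, a_4 = floor((4 + 3)/5) = 1.
  m_5 = 5*1 - 3 = 2, d_5 = (19 - 2^2)/5 = 15/5 = 3, a_5 = floor((4 + 2)/3) = 2.
  m_6 = 3*2 - 2 = 4, d_6 = (19 - 4^2)/3 = 3/3 = 1, a_6 = floor((4 + 4)/1) = 8.
  m_7 = 1*8 - 4 = 4, d_7 = (19 - 4^2)/1 = 3/1 = 3: (m_7, d_7) = (m_1, d_1) = (4, 3), so from here the quotients repeat a_1, ..., a_6; the period length is 6.
So sqrt(19) = [4; (2, 1, 3, 1, 2, 8)] with period length k = 6.
k is even, so the fundamental solution of x^2 - 19y^2 = 1 is (p_{k-1}, q_{k-1}) = (p_5, q_5); compute convergents through index 5.
Convergents (p_i = a_i*p_{i-1} + p_{i-2}, q_i = a_i*q_{i-1} + q_{i-2} with p_{-2}=0, p_{-1}=1, q_{-2}=1, q_{-1}=0):
  i=0: a_0=4, p_0 = 4*1 + 0 = 4, q_0 = 4*0 + 1 = 1.
  i=1: a_1=2, p_1 = 2*4 + 1 = 9, q_1 = 2*1 + 0 = 2.
  i=2: a_2=1, p_2 = 1*9 + 4 = 13, q_2 = 1*2 + 1 = 3.
  i=3: a_3=3, p_3 = 3*13 + 9 = 48, q_3 = 3*3 + 2 = 11.
  i=4: a_4=1, p_4 = 1*48 + 13 = 61, q_4 = 1*11 + 3 = 14.
  i=5: a_5=2, p_5 = 2*61 + 48 = 170, q_5 = 2*14 + 11 = 39.
Check: 170^2 - 19*39^2 = 28900 - 28899 = 1, so (x, y) = (170, 39) solves the equation, and by the theorem it is the least positive solution.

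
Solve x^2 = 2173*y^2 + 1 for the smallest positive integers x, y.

(x, y) = (734473, 15756)

First expand sqrt(2173) as a continued fraction. With x_i = (sqrt(2173) + m_i)/d_i and (m_0, d_0) = (0, 1): a_0 = floor(sqrt(2173)) = 46, since 46^2 = 2116 <= 2173 < 2209 = 47^2.
Iterate m_{i+1} = d_i*a_i - m_i, d_{i+1} = (2173 - m_{i+1}^2)/d_i, a_{i+1} = floor((a_0 + m_{i+1})/d_{i+1}):
  m_1 = 1*46 - 0 = 46, d_1 = (2173 - 46^2)/1 = 57/1 = 57, a_1 = floor((46 + 46)/57) = 1.
  m_2 = 57*1 - 46 = 11, d_2 = (2173 - 11^2)/57 = 2052/57 = 36, a_2 = floor((46 + 11)/36) = 1.
  m_3 = 36*1 - 11 = 25, d_3 = (2173 - 25^2)/36 = 1548/36 = 43, a_3 = floor((46 + 25)/43) = 1.
  m_4 = 43*1 - 25 = 18, d_4 = (2173 - 18^2)/43 = 1849/43 = 43, a_4 = floor((46 + 18)/43) = 1.
  m_5 = 43*1 - 18 = 25, d_5 = (2173 - 25^2)/43 = 1548/43 = 36, a_5 = floor((46 + 25)/36) = 1.
  m_6 = 36*1 - 25 = 11, d_6 = (2173 - 11^2)/36 = 2052/36 = 57, a_6 = floor((46 + 11)/57) = 1.
  m_7 = 57*1 - 11 = 46, d_7 = (2173 - 46^2)/57 = 57/57 = 1, a_7 = floor((46 + 46)/1) = 92.
  m_8 = 1*92 - 46 = 46, d_8 = (2173 - 46^2)/1 = 57/1 = 57: (m_8, d_8) = (m_1, d_1) = (46, 57), so from here the quotients repeat a_1, ..., a_7; the period length is 7.
So sqrt(2173) = [46; (1, 1, 1, 1, 1, 1, 92)] with period length k = 7.
k is odd, so (p_{k-1}, q_{k-1}) only solves x^2 - 2173y^2 = -1 and the fundamental solution of x^2 - 2173y^2 = 1 is (p_{2k-1}, q_{2k-1}) = (p_13, q_13); compute convergents through index 13, running through the period twice.
Convergents (p_i = a_i*p_{i-1} + p_{i-2}, q_i = a_i*q_{i-1} + q_{i-2} with p_{-2}=0, p_{-1}=1, q_{-2}=1, q_{-1}=0):
  i=0: a_0=46, p_0 = 46*1 + 0 = 46, q_0 = 46*0 + 1 = 1.
  i=1: a_1=1, p_1 = 1*46 + 1 = 47, q_1 = 1*1 + 0 = 1.
  i=2: a_2=1, p_2 = 1*47 + 46 = 93, q_2 = 1*1 + 1 = 2.
  i=3: a_3=1, p_3 = 1*93 + 47 = 140, q_3 = 1*2 + 1 = 3.
  i=4: a_4=1, p_4 = 1*140 + 93 = 233, q_4 = 1*3 + 2 = 5.
  i=5: a_5=1, p_5 = 1*233 + 140 = 373, q_5 = 1*5 + 3 = 8.
  i=6: a_6=1, p_6 = 1*373 + 233 = 606, q_6 = 1*8 + 5 = 13.
  i=7: a_7=92, p_7 = 92*606 + 373 = 56125, q_7 = 92*13 + 8 = 1204.
  i=8: a_8=1, p_8 = 1*56125 + 606 = 56731, q_8 = 1*1204 + 13 = 1217.
  i=9: a_9=1, p_9 = 1*56731 + 56125 = 112856, q_9 = 1*1217 + 1204 = 2421.
  i=10: a_10=1, p_10 = 1*112856 + 56731 = 169587, q_10 = 1*2421 + 1217 = 3638.
  i=11: a_11=1, p_11 = 1*169587 + 112856 = 282443, q_11 = 1*3638 + 2421 = 6059.
  i=12: a_12=1, p_12 = 1*282443 + 169587 = 452030, q_12 = 1*6059 + 3638 = 9697.
  i=13: a_13=1, p_13 = 1*452030 + 282443 = 734473, q_13 = 1*9697 + 6059 = 15756.
Indeed p_6^2 - 2173*q_6^2 = 367236 - 367237 = -1, not +1.
Check: 734473^2 - 2173*15756^2 = 539450587729 - 539450587728 = 1, so (x, y) = (734473, 15756) solves the equation, and by the theorem it is the least positive solution.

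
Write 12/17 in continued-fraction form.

Run the Euclidean algorithm on 12 and 17; the successive quotients are the partial quotients a_0, a_1, ... (each step inverts the fractional part left over by the previous one):
  12 = 0*17 + 12, so a_0 = 0.
  17 = 1*12 + 5, so a_1 = 1.
  12 = 2*5 + 2, so a_2 = 2.
  5 = 2*2 + 1, so a_3 = 2.
  2 = 2*1 + 0, so a_4 = 2.
The remainder reaches 0 after 5 divisions, so the expansion has 5 partial quotients, read off in order.

[0; 1, 2, 2, 2]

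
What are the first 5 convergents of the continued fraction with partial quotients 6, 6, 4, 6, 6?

Using the convergent recurrence p_i = a_i*p_{i-1} + p_{i-2}, q_i = a_i*q_{i-1} + q_{i-2} with p_{-2}=0, p_{-1}=1, q_{-2}=1, q_{-1}=0:
  i=0: a_0=6, p_0 = 6*1 + 0 = 6, q_0 = 6*0 + 1 = 1.
  i=1: a_1=6, p_1 = 6*6 + 1 = 37, q_1 = 6*1 + 0 = 6.
  i=2: a_2=4, p_2 = 4*37 + 6 = 154, q_2 = 4*6 + 1 = 25.
  i=3: a_3=6, p_3 = 6*154 + 37 = 961, q_3 = 6*25 + 6 = 156.
  i=4: a_4=6, p_4 = 6*961 + 154 = 5920, q_4 = 6*156 + 25 = 961.

6/1, 37/6, 154/25, 961/156, 5920/961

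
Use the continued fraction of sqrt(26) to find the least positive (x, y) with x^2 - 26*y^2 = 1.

(x, y) = (51, 10)

First expand sqrt(26) as a continued fraction. With x_i = (sqrt(26) + m_i)/d_i and (m_0, d_0) = (0, 1): a_0 = floor(sqrt(26)) = 5, since 5^2 = 25 <= 26 < 36 = 6^2.
Iterate m_{i+1} = d_i*a_i - m_i, d_{i+1} = (26 - m_{i+1}^2)/d_i, a_{i+1} = floor((a_0 + m_{i+1})/d_{i+1}):
  m_1 = 1*5 - 0 = 5, d_1 = (26 - 5^2)/1 = 1/1 = 1, a_1 = floor((5 + 5)/1) = 10.
  m_2 = 1*10 - 5 = 5, d_2 = (26 - 5^2)/1 = 1/1 = 1: (m_2, d_2) = (m_1, d_1) = (5, 1), so from here the quotient a_1 repeats; the period length is 1.
So sqrt(26) = [5; (10)] with period length k = 1.
k is odd, so (p_{k-1}, q_{k-1}) only solves x^2 - 26y^2 = -1 and the fundamental solution of x^2 - 26y^2 = 1 is (p_{2k-1}, q_{2k-1}) = (p_1, q_1); compute convergents through index 1, running through the period twice.
Convergents (p_i = a_i*p_{i-1} + p_{i-2}, q_i = a_i*q_{i-1} + q_{i-2} with p_{-2}=0, p_{-1}=1, q_{-2}=1, q_{-1}=0):
  i=0: a_0=5, p_0 = 5*1 + 0 = 5, q_0 = 5*0 + 1 = 1.
  i=1: a_1=10, p_1 = 10*5 + 1 = 51, q_1 = 10*1 + 0 = 10.
Indeed p_0^2 - 26*q_0^2 = 25 - 26 = -1, not +1.
Check: 51^2 - 26*10^2 = 2601 - 2600 = 1, so (x, y) = (51, 10) solves the equation, and by the theorem it is the least positive solution.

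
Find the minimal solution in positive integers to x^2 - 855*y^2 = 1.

(x, y) = (3041, 104)

First expand sqrt(855) as a continued fraction. With x_i = (sqrt(855) + m_i)/d_i and (m_0, d_0) = (0, 1): a_0 = floor(sqrt(855)) = 29, since 29^2 = 841 <= 855 < 900 = 30^2.
Iterate m_{i+1} = d_i*a_i - m_i, d_{i+1} = (855 - m_{i+1}^2)/d_i, a_{i+1} = floor((a_0 + m_{i+1})/d_{i+1}):
  m_1 = 1*29 - 0 = 29, d_1 = (855 - 29^2)/1 = 14/1 = 14, a_1 = floor((29 + 29)/14) = 4.
  m_2 = 14*4 - 29 = 27, d_2 = (855 - 27^2)/14 = 126/14 = 9, a_2 = floor((29 + 27)/9) = 6.
  m_3 = 9*6 - 27 = 27, d_3 = (855 - 27^2)/9 = 126/9 = 14, a_3 = floor((29 + 27)/14) = 4.
  m_4 = 14*4 - 27 = 29, d_4 = (855 - 29^2)/14 = 14/14 = 1, a_4 = floor((29 + 29)/1) = 58.
  m_5 = 1*58 - 29 = 29, d_5 = (855 - 29^2)/1 = 14/1 = 14: (m_5, d_5) = (m_1, d_1) = (29, 14), so from here the quotients repeat a_1, ..., a_4; the period length is 4.
So sqrt(855) = [29; (4, 6, 4, 58)] with period length k = 4.
k is even, so the fundamental solution of x^2 - 855y^2 = 1 is (p_{k-1}, q_{k-1}) = (p_3, q_3); compute convergents through index 3.
Convergents (p_i = a_i*p_{i-1} + p_{i-2}, q_i = a_i*q_{i-1} + q_{i-2} with p_{-2}=0, p_{-1}=1, q_{-2}=1, q_{-1}=0):
  i=0: a_0=29, p_0 = 29*1 + 0 = 29, q_0 = 29*0 + 1 = 1.
  i=1: a_1=4, p_1 = 4*29 + 1 = 117, q_1 = 4*1 + 0 = 4.
  i=2: a_2=6, p_2 = 6*117 + 29 = 731, q_2 = 6*4 + 1 = 25.
  i=3: a_3=4, p_3 = 4*731 + 117 = 3041, q_3 = 4*25 + 4 = 104.
Check: 3041^2 - 855*104^2 = 9247681 - 9247680 = 1, so (x, y) = (3041, 104) solves the equation, and by the theorem it is the least positive solution.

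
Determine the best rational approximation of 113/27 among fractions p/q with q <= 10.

21/5

Expand x = 113/27 as a continued fraction with the Euclidean algorithm:
  113 = 4*27 + 5, so a_0 = 4.
  27 = 5*5 + 2, so a_1 = 5.
  5 = 2*2 + 1, so a_2 = 2.
  2 = 2*1 + 0, so a_3 = 2.
so x = [4; 5, 2, 2].
Convergents (p_i = a_i*p_{i-1} + p_{i-2}, q_i = a_i*q_{i-1} + q_{i-2} with p_{-2}=0, p_{-1}=1, q_{-2}=1, q_{-1}=0), until the denominator exceeds 10:
  i=0: a_0=4, p_0 = 4*1 + 0 = 4, q_0 = 4*0 + 1 = 1.
  i=1: a_1=5, p_1 = 5*4 + 1 = 21, q_1 = 5*1 + 0 = 5.
  i=2: a_2=2, p_2 = 2*21 + 4 = 46, q_2 = 2*5 + 1 = 11.
q_2 = 11 > 10, so the last convergent with denominator <= 10 is p_1/q_1 = 21/5.
The closest fraction with denominator <= 10 is either p_1/q_1 or the intermediate fraction (k*p_1 + p_0)/(k*q_1 + q_0) with the largest k >= 1 whose denominator stays <= 10; these approach x as k grows, and every other convergent or intermediate fraction in range is farther away.
Largest k: floor((10 - q_0)/q_1) = floor((10 - 1)/5) = 1.
That gives (1*21 + 4)/(1*5 + 1) = 25/6.
Compare the errors: |x - 21/5| = |113*5 - 21*27|/(27*5) = 2/135, and |x - 25/6| = |113*6 - 25*27|/(27*6) = 3/162.
Cross-multiplying, 2*162 = 324 < 405 = 3*135, so 2/135 is smaller: the convergent 21/5 is closer to x than 25/6.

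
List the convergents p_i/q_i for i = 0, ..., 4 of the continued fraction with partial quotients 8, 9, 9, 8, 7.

Using the convergent recurrence p_i = a_i*p_{i-1} + p_{i-2}, q_i = a_i*q_{i-1} + q_{i-2} with p_{-2}=0, p_{-1}=1, q_{-2}=1, q_{-1}=0:
  i=0: a_0=8, p_0 = 8*1 + 0 = 8, q_0 = 8*0 + 1 = 1.
  i=1: a_1=9, p_1 = 9*8 + 1 = 73, q_1 = 9*1 + 0 = 9.
  i=2: a_2=9, p_2 = 9*73 + 8 = 665, q_2 = 9*9 + 1 = 82.
  i=3: a_3=8, p_3 = 8*665 + 73 = 5393, q_3 = 8*82 + 9 = 665.
  i=4: a_4=7, p_4 = 7*5393 + 665 = 38416, q_4 = 7*665 + 82 = 4737.

8/1, 73/9, 665/82, 5393/665, 38416/4737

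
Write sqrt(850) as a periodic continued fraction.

[29; (6, 2, 6, 58)]

Write x_i = (sqrt(850) + m_i)/d_i with (m_0, d_0) = (0, 1). a_0 = floor(sqrt(850)) = 29, since 29^2 = 841 <= 850 < 900 = 30^2.
Iterate m_{i+1} = d_i*a_i - m_i, d_{i+1} = (850 - m_{i+1}^2)/d_i, a_{i+1} = floor((a_0 + m_{i+1})/d_{i+1}):
  m_1 = 1*29 - 0 = 29, d_1 = (850 - 29^2)/1 = 9/1 = 9, a_1 = floor((29 + 29)/9) = 6.
  m_2 = 9*6 - 29 = 25, d_2 = (850 - 25^2)/9 = 225/9 = 25, a_2 = floor((29 + 25)/25) = 2.
  m_3 = 25*2 - 25 = 25, d_3 = (850 - 25^2)/25 = 225/25 = 9, a_3 = floor((29 + 25)/9) = 6.
  m_4 = 9*6 - 25 = 29, d_4 = (850 - 29^2)/9 = 9/9 = 1, a_4 = floor((29 + 29)/1) = 58.
  m_5 = 1*58 - 29 = 29, d_5 = (850 - 29^2)/1 = 9/1 = 9: (m_5, d_5) = (m_1, d_1) = (29, 9), so from here the quotients repeat a_1, ..., a_4; the period length is 4.
Hence the expansion of sqrt(850) is a_0 = 29 followed by the repeating block 6, 2, 6, 58 (period 4).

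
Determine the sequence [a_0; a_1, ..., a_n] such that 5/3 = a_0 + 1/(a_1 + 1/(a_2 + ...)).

[1; 1, 2]

Run the Euclidean algorithm on 5 and 3; the successive quotients are the partial quotients a_0, a_1, ... (each step inverts the fractional part left over by the previous one):
  5 = 1*3 + 2, so a_0 = 1.
  3 = 1*2 + 1, so a_1 = 1.
  2 = 2*1 + 0, so a_2 = 2.
The remainder reaches 0 after 3 divisions, so the expansion has 3 partial quotients, read off in order.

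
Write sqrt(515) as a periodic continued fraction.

Write x_i = (sqrt(515) + m_i)/d_i with (m_0, d_0) = (0, 1). a_0 = floor(sqrt(515)) = 22, since 22^2 = 484 <= 515 < 529 = 23^2.
Iterate m_{i+1} = d_i*a_i - m_i, d_{i+1} = (515 - m_{i+1}^2)/d_i, a_{i+1} = floor((a_0 + m_{i+1})/d_{i+1}):
  m_1 = 1*22 - 0 = 22, d_1 = (515 - 22^2)/1 = 31/1 = 31, a_1 = floor((22 + 22)/31) = 1.
  m_2 = 31*1 - 22 = 9, d_2 = (515 - 9^2)/31 = 434/31 = 14, a_2 = floor((22 + 9)/14) = 2.
  m_3 = 14*2 - 9 = 19, d_3 = (515 - 19^2)/14 = 154/14 = 11, a_3 = floor((22 + 19)/11) = 3.
  m_4 = 11*3 - 19 = 14, d_4 = (515 - 14^2)/11 = 319/11 = 29, a_4 = floor((22 + 14)/29) = 1.
  m_5 = 29*1 - 14 = 15, d_5 = (515 - 15^2)/29 = 290/29 = 10, a_5 = floor((22 + 15)/10) = 3.
  m_6 = 10*3 - 15 = 15, d_6 = (515 - 15^2)/10 = 290/10 = 29, a_6 = floor((22 + 15)/29) = 1.
  m_7 = 29*1 - 15 = 14, d_7 = (515 - 14^2)/29 = 319/29 = 11, a_7 = floor((22 + 14)/11) = 3.
  m_8 = 11*3 - 14 = 19, d_8 = (515 - 19^2)/11 = 154/11 = 14, a_8 = floor((22 + 19)/14) = 2.
  m_9 = 14*2 - 19 = 9, d_9 = (515 - 9^2)/14 = 434/14 = 31, a_9 = floor((22 + 9)/31) = 1.
  m_10 = 31*1 - 9 = 22, d_10 = (515 - 22^2)/31 = 31/31 = 1, a_10 = floor((22 + 22)/1) = 44.
  m_11 = 1*44 - 22 = 22, d_11 = (515 - 22^2)/1 = 31/1 = 31: (m_11, d_11) = (m_1, d_1) = (22, 31), so from here the quotients repeat a_1, ..., a_10; the period length is 10.
Hence the expansion of sqrt(515) is a_0 = 22 followed by the repeating block 1, 2, 3, 1, 3, 1, 3, 2, 1, 44 (period 10).

[22; (1, 2, 3, 1, 3, 1, 3, 2, 1, 44)]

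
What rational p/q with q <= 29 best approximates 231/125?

24/13

Expand x = 231/125 as a continued fraction with the Euclidean algorithm:
  231 = 1*125 + 106, so a_0 = 1.
  125 = 1*106 + 19, so a_1 = 1.
  106 = 5*19 + 11, so a_2 = 5.
  19 = 1*11 + 8, so a_3 = 1.
  11 = 1*8 + 3, so a_4 = 1.
  8 = 2*3 + 2, so a_5 = 2.
  3 = 1*2 + 1, so a_6 = 1.
  2 = 2*1 + 0, so a_7 = 2.
so x = [1; 1, 5, 1, 1, 2, 1, 2].
Convergents (p_i = a_i*p_{i-1} + p_{i-2}, q_i = a_i*q_{i-1} + q_{i-2} with p_{-2}=0, p_{-1}=1, q_{-2}=1, q_{-1}=0), until the denominator exceeds 29:
  i=0: a_0=1, p_0 = 1*1 + 0 = 1, q_0 = 1*0 + 1 = 1.
  i=1: a_1=1, p_1 = 1*1 + 1 = 2, q_1 = 1*1 + 0 = 1.
  i=2: a_2=5, p_2 = 5*2 + 1 = 11, q_2 = 5*1 + 1 = 6.
  i=3: a_3=1, p_3 = 1*11 + 2 = 13, q_3 = 1*6 + 1 = 7.
  i=4: a_4=1, p_4 = 1*13 + 11 = 24, q_4 = 1*7 + 6 = 13.
  i=5: a_5=2, p_5 = 2*24 + 13 = 61, q_5 = 2*13 + 7 = 33.
q_5 = 33 > 29, so the last convergent with denominator <= 29 is p_4/q_4 = 24/13.
The closest fraction with denominator <= 29 is either p_4/q_4 or the intermediate fraction (k*p_4 + p_3)/(k*q_4 + q_3) with the largest k >= 1 whose denominator stays <= 29; these approach x as k grows, and every other convergent or intermediate fraction in range is farther away.
Largest k: floor((29 - q_3)/q_4) = floor((29 - 7)/13) = 1.
That gives (1*24 + 13)/(1*13 + 7) = 37/20.
Compare the errors: |x - 24/13| = |231*13 - 24*125|/(125*13) = 3/1625, and |x - 37/20| = |231*20 - 37*125|/(125*20) = 5/2500.
Cross-multiplying, 3*2500 = 7500 < 8125 = 5*1625, so 3/1625 is smaller: the convergent 24/13 is closer to x than 37/20.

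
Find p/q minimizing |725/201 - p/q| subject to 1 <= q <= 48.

101/28

Expand x = 725/201 as a continued fraction with the Euclidean algorithm:
  725 = 3*201 + 122, so a_0 = 3.
  201 = 1*122 + 79, so a_1 = 1.
  122 = 1*79 + 43, so a_2 = 1.
  79 = 1*43 + 36, so a_3 = 1.
  43 = 1*36 + 7, so a_4 = 1.
  36 = 5*7 + 1, so a_5 = 5.
  7 = 7*1 + 0, so a_6 = 7.
so x = [3; 1, 1, 1, 1, 5, 7].
Convergents (p_i = a_i*p_{i-1} + p_{i-2}, q_i = a_i*q_{i-1} + q_{i-2} with p_{-2}=0, p_{-1}=1, q_{-2}=1, q_{-1}=0), until the denominator exceeds 48:
  i=0: a_0=3, p_0 = 3*1 + 0 = 3, q_0 = 3*0 + 1 = 1.
  i=1: a_1=1, p_1 = 1*3 + 1 = 4, q_1 = 1*1 + 0 = 1.
  i=2: a_2=1, p_2 = 1*4 + 3 = 7, q_2 = 1*1 + 1 = 2.
  i=3: a_3=1, p_3 = 1*7 + 4 = 11, q_3 = 1*2 + 1 = 3.
  i=4: a_4=1, p_4 = 1*11 + 7 = 18, q_4 = 1*3 + 2 = 5.
  i=5: a_5=5, p_5 = 5*18 + 11 = 101, q_5 = 5*5 + 3 = 28.
  i=6: a_6=7, p_6 = 7*101 + 18 = 725, q_6 = 7*28 + 5 = 201.
q_6 = 201 > 48, so the last convergent with denominator <= 48 is p_5/q_5 = 101/28.
The closest fraction with denominator <= 48 is either p_5/q_5 or the intermediate fraction (k*p_5 + p_4)/(k*q_5 + q_4) with the largest k >= 1 whose denominator stays <= 48; these approach x as k grows, and every other convergent or intermediate fraction in range is farther away.
Largest k: floor((48 - q_4)/q_5) = floor((48 - 5)/28) = 1.
That gives (1*101 + 18)/(1*28 + 5) = 119/33.
Compare the errors: |x - 101/28| = |725*28 - 101*201|/(201*28) = 1/5628, and |x - 119/33| = |725*33 - 119*201|/(201*33) = 6/6633.
Cross-multiplying, 1*6633 = 6633 < 33768 = 6*5628, so 1/5628 is smaller: the convergent 101/28 is closer to x than 119/33.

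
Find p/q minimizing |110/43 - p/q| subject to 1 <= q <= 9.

23/9

Expand x = 110/43 as a continued fraction with the Euclidean algorithm:
  110 = 2*43 + 24, so a_0 = 2.
  43 = 1*24 + 19, so a_1 = 1.
  24 = 1*19 + 5, so a_2 = 1.
  19 = 3*5 + 4, so a_3 = 3.
  5 = 1*4 + 1, so a_4 = 1.
  4 = 4*1 + 0, so a_5 = 4.
so x = [2; 1, 1, 3, 1, 4].
Convergents (p_i = a_i*p_{i-1} + p_{i-2}, q_i = a_i*q_{i-1} + q_{i-2} with p_{-2}=0, p_{-1}=1, q_{-2}=1, q_{-1}=0), until the denominator exceeds 9:
  i=0: a_0=2, p_0 = 2*1 + 0 = 2, q_0 = 2*0 + 1 = 1.
  i=1: a_1=1, p_1 = 1*2 + 1 = 3, q_1 = 1*1 + 0 = 1.
  i=2: a_2=1, p_2 = 1*3 + 2 = 5, q_2 = 1*1 + 1 = 2.
  i=3: a_3=3, p_3 = 3*5 + 3 = 18, q_3 = 3*2 + 1 = 7.
  i=4: a_4=1, p_4 = 1*18 + 5 = 23, q_4 = 1*7 + 2 = 9.
  i=5: a_5=4, p_5 = 4*23 + 18 = 110, q_5 = 4*9 + 7 = 43.
q_5 = 43 > 9, so the last convergent with denominator <= 9 is p_4/q_4 = 23/9.
The closest fraction with denominator <= 9 is either p_4/q_4 or the intermediate fraction (k*p_4 + p_3)/(k*q_4 + q_3) with the largest k >= 1 whose denominator stays <= 9; these approach x as k grows, and every other convergent or intermediate fraction in range is farther away.
Largest k: floor((9 - q_3)/q_4) = floor((9 - 7)/9) = 0.
Since k = 0, no intermediate fraction beyond p_4/q_4 has denominator <= 9, so the convergent 23/9 is the closest (its error is |110*9 - 23*43|/(43*9) = 1/387).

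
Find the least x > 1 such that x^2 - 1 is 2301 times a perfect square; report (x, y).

(x, y) = (1535, 32)

First expand sqrt(2301) as a continued fraction. With x_i = (sqrt(2301) + m_i)/d_i and (m_0, d_0) = (0, 1): a_0 = floor(sqrt(2301)) = 47, since 47^2 = 2209 <= 2301 < 2304 = 48^2.
Iterate m_{i+1} = d_i*a_i - m_i, d_{i+1} = (2301 - m_{i+1}^2)/d_i, a_{i+1} = floor((a_0 + m_{i+1})/d_{i+1}):
  m_1 = 1*47 - 0 = 47, d_1 = (2301 - 47^2)/1 = 92/1 = 92, a_1 = floor((47 + 47)/92) = 1.
  m_2 = 92*1 - 47 = 45, d_2 = (2301 - 45^2)/92 = 276/92 = 3, a_2 = floor((47 + 45)/3) = 30.
  m_3 = 3*30 - 45 = 45, d_3 = (2301 - 45^2)/3 = 276/3 = 92, a_3 = floor((47 + 45)/92) = 1.
  m_4 = 92*1 - 45 = 47, d_4 = (2301 - 47^2)/92 = 92/92 = 1, a_4 = floor((47 + 47)/1) = 94.
  m_5 = 1*94 - 47 = 47, d_5 = (2301 - 47^2)/1 = 92/1 = 92: (m_5, d_5) = (m_1, d_1) = (47, 92), so from here the quotients repeat a_1, ..., a_4; the period length is 4.
So sqrt(2301) = [47; (1, 30, 1, 94)] with period length k = 4.
k is even, so the fundamental solution of x^2 - 2301y^2 = 1 is (p_{k-1}, q_{k-1}) = (p_3, q_3); compute convergents through index 3.
Convergents (p_i = a_i*p_{i-1} + p_{i-2}, q_i = a_i*q_{i-1} + q_{i-2} with p_{-2}=0, p_{-1}=1, q_{-2}=1, q_{-1}=0):
  i=0: a_0=47, p_0 = 47*1 + 0 = 47, q_0 = 47*0 + 1 = 1.
  i=1: a_1=1, p_1 = 1*47 + 1 = 48, q_1 = 1*1 + 0 = 1.
  i=2: a_2=30, p_2 = 30*48 + 47 = 1487, q_2 = 30*1 + 1 = 31.
  i=3: a_3=1, p_3 = 1*1487 + 48 = 1535, q_3 = 1*31 + 1 = 32.
Check: 1535^2 - 2301*32^2 = 2356225 - 2356224 = 1, so (x, y) = (1535, 32) solves the equation, and by the theorem it is the least positive solution.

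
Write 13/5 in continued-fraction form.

[2; 1, 1, 2]

Run the Euclidean algorithm on 13 and 5; the successive quotients are the partial quotients a_0, a_1, ... (each step inverts the fractional part left over by the previous one):
  13 = 2*5 + 3, so a_0 = 2.
  5 = 1*3 + 2, so a_1 = 1.
  3 = 1*2 + 1, so a_2 = 1.
  2 = 2*1 + 0, so a_3 = 2.
The remainder reaches 0 after 4 divisions, so the expansion has 4 partial quotients, read off in order.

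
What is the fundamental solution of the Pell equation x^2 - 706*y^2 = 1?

First expand sqrt(706) as a continued fraction. With x_i = (sqrt(706) + m_i)/d_i and (m_0, d_0) = (0, 1): a_0 = floor(sqrt(706)) = 26, since 26^2 = 676 <= 706 < 729 = 27^2.
Iterate m_{i+1} = d_i*a_i - m_i, d_{i+1} = (706 - m_{i+1}^2)/d_i, a_{i+1} = floor((a_0 + m_{i+1})/d_{i+1}):
  m_1 = 1*26 - 0 = 26, d_1 = (706 - 26^2)/1 = 30/1 = 30, a_1 = floor((26 + 26)/30) = 1.
  m_2 = 30*1 - 26 = 4, d_2 = (706 - 4^2)/30 = 690/30 = 23, a_2 = floor((26 + 4)/23) = 1.
  m_3 = 23*1 - 4 = 19, d_3 = (706 - 19^2)/23 = 345/23 = 15, a_3 = floor((26 + 19)/15) = 3.
  m_4 = 15*3 - 19 = 26, d_4 = (706 - 26^2)/15 = 30/15 = 2, a_4 = floor((26 + 26)/2) = 26.
  m_5 = 2*26 - 26 = 26, d_5 = (706 - 26^2)/2 = 30/2 = 15, a_5 = floor((26 + 26)/15) = 3.
  m_6 = 15*3 - 26 = 19, d_6 = (706 - 19^2)/15 = 345/15 = 23, a_6 = floor((26 + 19)/23) = 1.
  m_7 = 23*1 - 19 = 4, d_7 = (706 - 4^2)/23 = 690/23 = 30, a_7 = floor((26 + 4)/30) = 1.
  m_8 = 30*1 - 4 = 26, d_8 = (706 - 26^2)/30 = 30/30 = 1, a_8 = floor((26 + 26)/1) = 52.
  m_9 = 1*52 - 26 = 26, d_9 = (706 - 26^2)/1 = 30/1 = 30: (m_9, d_9) = (m_1, d_1) = (26, 30), so from here the quotients repeat a_1, ..., a_8; the period length is 8.
So sqrt(706) = [26; (1, 1, 3, 26, 3, 1, 1, 52)] with period length k = 8.
k is even, so the fundamental solution of x^2 - 706y^2 = 1 is (p_{k-1}, q_{k-1}) = (p_7, q_7); compute convergents through index 7.
Convergents (p_i = a_i*p_{i-1} + p_{i-2}, q_i = a_i*q_{i-1} + q_{i-2} with p_{-2}=0, p_{-1}=1, q_{-2}=1, q_{-1}=0):
  i=0: a_0=26, p_0 = 26*1 + 0 = 26, q_0 = 26*0 + 1 = 1.
  i=1: a_1=1, p_1 = 1*26 + 1 = 27, q_1 = 1*1 + 0 = 1.
  i=2: a_2=1, p_2 = 1*27 + 26 = 53, q_2 = 1*1 + 1 = 2.
  i=3: a_3=3, p_3 = 3*53 + 27 = 186, q_3 = 3*2 + 1 = 7.
  i=4: a_4=26, p_4 = 26*186 + 53 = 4889, q_4 = 26*7 + 2 = 184.
  i=5: a_5=3, p_5 = 3*4889 + 186 = 14853, q_5 = 3*184 + 7 = 559.
  i=6: a_6=1, p_6 = 1*14853 + 4889 = 19742, q_6 = 1*559 + 184 = 743.
  i=7: a_7=1, p_7 = 1*19742 + 14853 = 34595, q_7 = 1*743 + 559 = 1302.
Check: 34595^2 - 706*1302^2 = 1196814025 - 1196814024 = 1, so (x, y) = (34595, 1302) solves the equation, and by the theorem it is the least positive solution.

(x, y) = (34595, 1302)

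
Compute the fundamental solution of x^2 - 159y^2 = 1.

(x, y) = (1324, 105)

First expand sqrt(159) as a continued fraction. With x_i = (sqrt(159) + m_i)/d_i and (m_0, d_0) = (0, 1): a_0 = floor(sqrt(159)) = 12, since 12^2 = 144 <= 159 < 169 = 13^2.
Iterate m_{i+1} = d_i*a_i - m_i, d_{i+1} = (159 - m_{i+1}^2)/d_i, a_{i+1} = floor((a_0 + m_{i+1})/d_{i+1}):
  m_1 = 1*12 - 0 = 12, d_1 = (159 - 12^2)/1 = 15/1 = 15, a_1 = floor((12 + 12)/15) = 1.
  m_2 = 15*1 - 12 = 3, d_2 = (159 - 3^2)/15 = 150/15 = 10, a_2 = floor((12 + 3)/10) = 1.
  m_3 = 10*1 - 3 = 7, d_3 = (159 - 7^2)/10 = 110/10 = 11, a_3 = floor((12 + 7)/11) = 1.
  m_4 = 11*1 - 7 = 4, d_4 = (159 - 4^2)/11 = 143/11 = 13, a_4 = floor((12 + 4)/13) = 1.
  m_5 = 13*1 - 4 = 9, d_5 = (159 - 9^2)/13 = 78/13 = 6, a_5 = floor((12 + 9)/6) = 3.
  m_6 = 6*3 - 9 = 9, d_6 = (159 - 9^2)/6 = 78/6 = 13, a_6 = floor((12 + 9)/13) = 1.
  m_7 = 13*1 - 9 = 4, d_7 = (159 - 4^2)/13 = 143/13 = 11, a_7 = floor((12 + 4)/11) = 1.
  m_8 = 11*1 - 4 = 7, d_8 = (159 - 7^2)/11 = 110/11 = 10, a_8 = floor((12 + 7)/10) = 1.
  m_9 = 10*1 - 7 = 3, d_9 = (159 - 3^2)/10 = 150/10 = 15, a_9 = floor((12 + 3)/15) = 1.
  m_10 = 15*1 - 3 = 12, d_10 = (159 - 12^2)/15 = 15/15 = 1, a_10 = floor((12 + 12)/1) = 24.
  m_11 = 1*24 - 12 = 12, d_11 = (159 - 12^2)/1 = 15/1 = 15: (m_11, d_11) = (m_1, d_1) = (12, 15), so from here the quotients repeat a_1, ..., a_10; the period length is 10.
So sqrt(159) = [12; (1, 1, 1, 1, 3, 1, 1, 1, 1, 24)] with period length k = 10.
k is even, so the fundamental solution of x^2 - 159y^2 = 1 is (p_{k-1}, q_{k-1}) = (p_9, q_9); compute convergents through index 9.
Convergents (p_i = a_i*p_{i-1} + p_{i-2}, q_i = a_i*q_{i-1} + q_{i-2} with p_{-2}=0, p_{-1}=1, q_{-2}=1, q_{-1}=0):
  i=0: a_0=12, p_0 = 12*1 + 0 = 12, q_0 = 12*0 + 1 = 1.
  i=1: a_1=1, p_1 = 1*12 + 1 = 13, q_1 = 1*1 + 0 = 1.
  i=2: a_2=1, p_2 = 1*13 + 12 = 25, q_2 = 1*1 + 1 = 2.
  i=3: a_3=1, p_3 = 1*25 + 13 = 38, q_3 = 1*2 + 1 = 3.
  i=4: a_4=1, p_4 = 1*38 + 25 = 63, q_4 = 1*3 + 2 = 5.
  i=5: a_5=3, p_5 = 3*63 + 38 = 227, q_5 = 3*5 + 3 = 18.
  i=6: a_6=1, p_6 = 1*227 + 63 = 290, q_6 = 1*18 + 5 = 23.
  i=7: a_7=1, p_7 = 1*290 + 227 = 517, q_7 = 1*23 + 18 = 41.
  i=8: a_8=1, p_8 = 1*517 + 290 = 807, q_8 = 1*41 + 23 = 64.
  i=9: a_9=1, p_9 = 1*807 + 517 = 1324, q_9 = 1*64 + 41 = 105.
Check: 1324^2 - 159*105^2 = 1752976 - 1752975 = 1, so (x, y) = (1324, 105) solves the equation, and by the theorem it is the least positive solution.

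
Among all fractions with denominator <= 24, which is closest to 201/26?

Expand x = 201/26 as a continued fraction with the Euclidean algorithm:
  201 = 7*26 + 19, so a_0 = 7.
  26 = 1*19 + 7, so a_1 = 1.
  19 = 2*7 + 5, so a_2 = 2.
  7 = 1*5 + 2, so a_3 = 1.
  5 = 2*2 + 1, so a_4 = 2.
  2 = 2*1 + 0, so a_5 = 2.
so x = [7; 1, 2, 1, 2, 2].
Convergents (p_i = a_i*p_{i-1} + p_{i-2}, q_i = a_i*q_{i-1} + q_{i-2} with p_{-2}=0, p_{-1}=1, q_{-2}=1, q_{-1}=0), until the denominator exceeds 24:
  i=0: a_0=7, p_0 = 7*1 + 0 = 7, q_0 = 7*0 + 1 = 1.
  i=1: a_1=1, p_1 = 1*7 + 1 = 8, q_1 = 1*1 + 0 = 1.
  i=2: a_2=2, p_2 = 2*8 + 7 = 23, q_2 = 2*1 + 1 = 3.
  i=3: a_3=1, p_3 = 1*23 + 8 = 31, q_3 = 1*3 + 1 = 4.
  i=4: a_4=2, p_4 = 2*31 + 23 = 85, q_4 = 2*4 + 3 = 11.
  i=5: a_5=2, p_5 = 2*85 + 31 = 201, q_5 = 2*11 + 4 = 26.
q_5 = 26 > 24, so the last convergent with denominator <= 24 is p_4/q_4 = 85/11.
The closest fraction with denominator <= 24 is either p_4/q_4 or the intermediate fraction (k*p_4 + p_3)/(k*q_4 + q_3) with the largest k >= 1 whose denominator stays <= 24; these approach x as k grows, and every other convergent or intermediate fraction in range is farther away.
Largest k: floor((24 - q_3)/q_4) = floor((24 - 4)/11) = 1.
That gives (1*85 + 31)/(1*11 + 4) = 116/15.
Compare the errors: |x - 85/11| = |201*11 - 85*26|/(26*11) = 1/286, and |x - 116/15| = |201*15 - 116*26|/(26*15) = 1/390.
Cross-multiplying, 1*286 = 286 < 390 = 1*390, so 1/390 is smaller: the intermediate fraction 116/15 is closer to x than 85/11.

116/15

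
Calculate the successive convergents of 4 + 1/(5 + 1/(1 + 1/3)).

4/1, 21/5, 25/6, 96/23

Using the convergent recurrence p_i = a_i*p_{i-1} + p_{i-2}, q_i = a_i*q_{i-1} + q_{i-2} with p_{-2}=0, p_{-1}=1, q_{-2}=1, q_{-1}=0:
  i=0: a_0=4, p_0 = 4*1 + 0 = 4, q_0 = 4*0 + 1 = 1.
  i=1: a_1=5, p_1 = 5*4 + 1 = 21, q_1 = 5*1 + 0 = 5.
  i=2: a_2=1, p_2 = 1*21 + 4 = 25, q_2 = 1*5 + 1 = 6.
  i=3: a_3=3, p_3 = 3*25 + 21 = 96, q_3 = 3*6 + 5 = 23.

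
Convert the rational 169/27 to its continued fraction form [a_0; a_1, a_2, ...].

Run the Euclidean algorithm on 169 and 27; the successive quotients are the partial quotients a_0, a_1, ... (each step inverts the fractional part left over by the previous one):
  169 = 6*27 + 7, so a_0 = 6.
  27 = 3*7 + 6, so a_1 = 3.
  7 = 1*6 + 1, so a_2 = 1.
  6 = 6*1 + 0, so a_3 = 6.
The remainder reaches 0 after 4 divisions, so the expansion has 4 partial quotients, read off in order.

[6; 3, 1, 6]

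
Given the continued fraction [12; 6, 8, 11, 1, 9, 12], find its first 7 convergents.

12/1, 73/6, 596/49, 6629/545, 7225/594, 71654/5891, 867073/71286

Using the convergent recurrence p_i = a_i*p_{i-1} + p_{i-2}, q_i = a_i*q_{i-1} + q_{i-2} with p_{-2}=0, p_{-1}=1, q_{-2}=1, q_{-1}=0:
  i=0: a_0=12, p_0 = 12*1 + 0 = 12, q_0 = 12*0 + 1 = 1.
  i=1: a_1=6, p_1 = 6*12 + 1 = 73, q_1 = 6*1 + 0 = 6.
  i=2: a_2=8, p_2 = 8*73 + 12 = 596, q_2 = 8*6 + 1 = 49.
  i=3: a_3=11, p_3 = 11*596 + 73 = 6629, q_3 = 11*49 + 6 = 545.
  i=4: a_4=1, p_4 = 1*6629 + 596 = 7225, q_4 = 1*545 + 49 = 594.
  i=5: a_5=9, p_5 = 9*7225 + 6629 = 71654, q_5 = 9*594 + 545 = 5891.
  i=6: a_6=12, p_6 = 12*71654 + 7225 = 867073, q_6 = 12*5891 + 594 = 71286.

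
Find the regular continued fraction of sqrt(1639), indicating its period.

Write x_i = (sqrt(1639) + m_i)/d_i with (m_0, d_0) = (0, 1). a_0 = floor(sqrt(1639)) = 40, since 40^2 = 1600 <= 1639 < 1681 = 41^2.
Iterate m_{i+1} = d_i*a_i - m_i, d_{i+1} = (1639 - m_{i+1}^2)/d_i, a_{i+1} = floor((a_0 + m_{i+1})/d_{i+1}):
  m_1 = 1*40 - 0 = 40, d_1 = (1639 - 40^2)/1 = 39/1 = 39, a_1 = floor((40 + 40)/39) = 2.
  m_2 = 39*2 - 40 = 38, d_2 = (1639 - 38^2)/39 = 195/39 = 5, a_2 = floor((40 + 38)/5) = 15.
  m_3 = 5*15 - 38 = 37, d_3 = (1639 - 37^2)/5 = 270/5 = 54, a_3 = floor((40 + 37)/54) = 1.
  m_4 = 54*1 - 37 = 17, d_4 = (1639 - 17^2)/54 = 1350/54 = 25, a_4 = floor((40 + 17)/25) = 2.
  m_5 = 25*2 - 17 = 33, d_5 = (1639 - 33^2)/25 = 550/25 = 22, a_5 = floor((40 + 33)/22) = 3.
  m_6 = 22*3 - 33 = 33, d_6 = (1639 - 33^2)/22 = 550/22 = 25, a_6 = floor((40 + 33)/25) = 2.
  m_7 = 25*2 - 33 = 17, d_7 = (1639 - 17^2)/25 = 1350/25 = 54, a_7 = floor((40 + 17)/54) = 1.
  m_8 = 54*1 - 17 = 37, d_8 = (1639 - 37^2)/54 = 270/54 = 5, a_8 = floor((40 + 37)/5) = 15.
  m_9 = 5*15 - 37 = 38, d_9 = (1639 - 38^2)/5 = 195/5 = 39, a_9 = floor((40 + 38)/39) = 2.
  m_10 = 39*2 - 38 = 40, d_10 = (1639 - 40^2)/39 = 39/39 = 1, a_10 = floor((40 + 40)/1) = 80.
  m_11 = 1*80 - 40 = 40, d_11 = (1639 - 40^2)/1 = 39/1 = 39: (m_11, d_11) = (m_1, d_1) = (40, 39), so from here the quotients repeat a_1, ..., a_10; the period length is 10.
Hence the expansion of sqrt(1639) is a_0 = 40 followed by the repeating block 2, 15, 1, 2, 3, 2, 1, 15, 2, 80 (period 10).

[40; (2, 15, 1, 2, 3, 2, 1, 15, 2, 80)]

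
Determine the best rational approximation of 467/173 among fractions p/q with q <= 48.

Expand x = 467/173 as a continued fraction with the Euclidean algorithm:
  467 = 2*173 + 121, so a_0 = 2.
  173 = 1*121 + 52, so a_1 = 1.
  121 = 2*52 + 17, so a_2 = 2.
  52 = 3*17 + 1, so a_3 = 3.
  17 = 17*1 + 0, so a_4 = 17.
so x = [2; 1, 2, 3, 17].
Convergents (p_i = a_i*p_{i-1} + p_{i-2}, q_i = a_i*q_{i-1} + q_{i-2} with p_{-2}=0, p_{-1}=1, q_{-2}=1, q_{-1}=0), until the denominator exceeds 48:
  i=0: a_0=2, p_0 = 2*1 + 0 = 2, q_0 = 2*0 + 1 = 1.
  i=1: a_1=1, p_1 = 1*2 + 1 = 3, q_1 = 1*1 + 0 = 1.
  i=2: a_2=2, p_2 = 2*3 + 2 = 8, q_2 = 2*1 + 1 = 3.
  i=3: a_3=3, p_3 = 3*8 + 3 = 27, q_3 = 3*3 + 1 = 10.
  i=4: a_4=17, p_4 = 17*27 + 8 = 467, q_4 = 17*10 + 3 = 173.
q_4 = 173 > 48, so the last convergent with denominator <= 48 is p_3/q_3 = 27/10.
The closest fraction with denominator <= 48 is either p_3/q_3 or the intermediate fraction (k*p_3 + p_2)/(k*q_3 + q_2) with the largest k >= 1 whose denominator stays <= 48; these approach x as k grows, and every other convergent or intermediate fraction in range is farther away.
Largest k: floor((48 - q_2)/q_3) = floor((48 - 3)/10) = 4.
That gives (4*27 + 8)/(4*10 + 3) = 116/43.
Compare the errors: |x - 27/10| = |467*10 - 27*173|/(173*10) = 1/1730, and |x - 116/43| = |467*43 - 116*173|/(173*43) = 13/7439.
Cross-multiplying, 1*7439 = 7439 < 22490 = 13*1730, so 1/1730 is smaller: the convergent 27/10 is closer to x than 116/43.

27/10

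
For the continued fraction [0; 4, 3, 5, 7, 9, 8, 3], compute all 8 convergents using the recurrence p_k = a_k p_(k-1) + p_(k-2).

Using the convergent recurrence p_i = a_i*p_{i-1} + p_{i-2}, q_i = a_i*q_{i-1} + q_{i-2} with p_{-2}=0, p_{-1}=1, q_{-2}=1, q_{-1}=0:
  i=0: a_0=0, p_0 = 0*1 + 0 = 0, q_0 = 0*0 + 1 = 1.
  i=1: a_1=4, p_1 = 4*0 + 1 = 1, q_1 = 4*1 + 0 = 4.
  i=2: a_2=3, p_2 = 3*1 + 0 = 3, q_2 = 3*4 + 1 = 13.
  i=3: a_3=5, p_3 = 5*3 + 1 = 16, q_3 = 5*13 + 4 = 69.
  i=4: a_4=7, p_4 = 7*16 + 3 = 115, q_4 = 7*69 + 13 = 496.
  i=5: a_5=9, p_5 = 9*115 + 16 = 1051, q_5 = 9*496 + 69 = 4533.
  i=6: a_6=8, p_6 = 8*1051 + 115 = 8523, q_6 = 8*4533 + 496 = 36760.
  i=7: a_7=3, p_7 = 3*8523 + 1051 = 26620, q_7 = 3*36760 + 4533 = 114813.

0/1, 1/4, 3/13, 16/69, 115/496, 1051/4533, 8523/36760, 26620/114813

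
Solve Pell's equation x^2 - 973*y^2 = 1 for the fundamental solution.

(x, y) = (903223, 28956)

First expand sqrt(973) as a continued fraction. With x_i = (sqrt(973) + m_i)/d_i and (m_0, d_0) = (0, 1): a_0 = floor(sqrt(973)) = 31, since 31^2 = 961 <= 973 < 1024 = 32^2.
Iterate m_{i+1} = d_i*a_i - m_i, d_{i+1} = (973 - m_{i+1}^2)/d_i, a_{i+1} = floor((a_0 + m_{i+1})/d_{i+1}):
  m_1 = 1*31 - 0 = 31, d_1 = (973 - 31^2)/1 = 12/1 = 12, a_1 = floor((31 + 31)/12) = 5.
  m_2 = 12*5 - 31 = 29, d_2 = (973 - 29^2)/12 = 132/12 = 11, a_2 = floor((31 + 29)/11) = 5.
  m_3 = 11*5 - 29 = 26, d_3 = (973 - 26^2)/11 = 297/11 = 27, a_3 = floor((31 + 26)/27) = 2.
  m_4 = 27*2 - 26 = 28, d_4 = (973 - 28^2)/27 = 189/27 = 7, a_4 = floor((31 + 28)/7) = 8.
  m_5 = 7*8 - 28 = 28, d_5 = (973 - 28^2)/7 = 189/7 = 27, a_5 = floor((31 + 28)/27) = 2.
  m_6 = 27*2 - 28 = 26, d_6 = (973 - 26^2)/27 = 297/27 = 11, a_6 = floor((31 + 26)/11) = 5.
  m_7 = 11*5 - 26 = 29, d_7 = (973 - 29^2)/11 = 132/11 = 12, a_7 = floor((31 + 29)/12) = 5.
  m_8 = 12*5 - 29 = 31, d_8 = (973 - 31^2)/12 = 12/12 = 1, a_8 = floor((31 + 31)/1) = 62.
  m_9 = 1*62 - 31 = 31, d_9 = (973 - 31^2)/1 = 12/1 = 12: (m_9, d_9) = (m_1, d_1) = (31, 12), so from here the quotients repeat a_1, ..., a_8; the period length is 8.
So sqrt(973) = [31; (5, 5, 2, 8, 2, 5, 5, 62)] with period length k = 8.
k is even, so the fundamental solution of x^2 - 973y^2 = 1 is (p_{k-1}, q_{k-1}) = (p_7, q_7); compute convergents through index 7.
Convergents (p_i = a_i*p_{i-1} + p_{i-2}, q_i = a_i*q_{i-1} + q_{i-2} with p_{-2}=0, p_{-1}=1, q_{-2}=1, q_{-1}=0):
  i=0: a_0=31, p_0 = 31*1 + 0 = 31, q_0 = 31*0 + 1 = 1.
  i=1: a_1=5, p_1 = 5*31 + 1 = 156, q_1 = 5*1 + 0 = 5.
  i=2: a_2=5, p_2 = 5*156 + 31 = 811, q_2 = 5*5 + 1 = 26.
  i=3: a_3=2, p_3 = 2*811 + 156 = 1778, q_3 = 2*26 + 5 = 57.
  i=4: a_4=8, p_4 = 8*1778 + 811 = 15035, q_4 = 8*57 + 26 = 482.
  i=5: a_5=2, p_5 = 2*15035 + 1778 = 31848, q_5 = 2*482 + 57 = 1021.
  i=6: a_6=5, p_6 = 5*31848 + 15035 = 174275, q_6 = 5*1021 + 482 = 5587.
  i=7: a_7=5, p_7 = 5*174275 + 31848 = 903223, q_7 = 5*5587 + 1021 = 28956.
Check: 903223^2 - 973*28956^2 = 815811787729 - 815811787728 = 1, so (x, y) = (903223, 28956) solves the equation, and by the theorem it is the least positive solution.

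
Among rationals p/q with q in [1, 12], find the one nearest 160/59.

Expand x = 160/59 as a continued fraction with the Euclidean algorithm:
  160 = 2*59 + 42, so a_0 = 2.
  59 = 1*42 + 17, so a_1 = 1.
  42 = 2*17 + 8, so a_2 = 2.
  17 = 2*8 + 1, so a_3 = 2.
  8 = 8*1 + 0, so a_4 = 8.
so x = [2; 1, 2, 2, 8].
Convergents (p_i = a_i*p_{i-1} + p_{i-2}, q_i = a_i*q_{i-1} + q_{i-2} with p_{-2}=0, p_{-1}=1, q_{-2}=1, q_{-1}=0), until the denominator exceeds 12:
  i=0: a_0=2, p_0 = 2*1 + 0 = 2, q_0 = 2*0 + 1 = 1.
  i=1: a_1=1, p_1 = 1*2 + 1 = 3, q_1 = 1*1 + 0 = 1.
  i=2: a_2=2, p_2 = 2*3 + 2 = 8, q_2 = 2*1 + 1 = 3.
  i=3: a_3=2, p_3 = 2*8 + 3 = 19, q_3 = 2*3 + 1 = 7.
  i=4: a_4=8, p_4 = 8*19 + 8 = 160, q_4 = 8*7 + 3 = 59.
q_4 = 59 > 12, so the last convergent with denominator <= 12 is p_3/q_3 = 19/7.
The closest fraction with denominator <= 12 is either p_3/q_3 or the intermediate fraction (k*p_3 + p_2)/(k*q_3 + q_2) with the largest k >= 1 whose denominator stays <= 12; these approach x as k grows, and every other convergent or intermediate fraction in range is farther away.
Largest k: floor((12 - q_2)/q_3) = floor((12 - 3)/7) = 1.
That gives (1*19 + 8)/(1*7 + 3) = 27/10.
Compare the errors: |x - 19/7| = |160*7 - 19*59|/(59*7) = 1/413, and |x - 27/10| = |160*10 - 27*59|/(59*10) = 7/590.
Cross-multiplying, 1*590 = 590 < 2891 = 7*413, so 1/413 is smaller: the convergent 19/7 is closer to x than 27/10.

19/7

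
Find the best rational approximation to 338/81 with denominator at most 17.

71/17

Expand x = 338/81 as a continued fraction with the Euclidean algorithm:
  338 = 4*81 + 14, so a_0 = 4.
  81 = 5*14 + 11, so a_1 = 5.
  14 = 1*11 + 3, so a_2 = 1.
  11 = 3*3 + 2, so a_3 = 3.
  3 = 1*2 + 1, so a_4 = 1.
  2 = 2*1 + 0, so a_5 = 2.
so x = [4; 5, 1, 3, 1, 2].
Convergents (p_i = a_i*p_{i-1} + p_{i-2}, q_i = a_i*q_{i-1} + q_{i-2} with p_{-2}=0, p_{-1}=1, q_{-2}=1, q_{-1}=0), until the denominator exceeds 17:
  i=0: a_0=4, p_0 = 4*1 + 0 = 4, q_0 = 4*0 + 1 = 1.
  i=1: a_1=5, p_1 = 5*4 + 1 = 21, q_1 = 5*1 + 0 = 5.
  i=2: a_2=1, p_2 = 1*21 + 4 = 25, q_2 = 1*5 + 1 = 6.
  i=3: a_3=3, p_3 = 3*25 + 21 = 96, q_3 = 3*6 + 5 = 23.
q_3 = 23 > 17, so the last convergent with denominator <= 17 is p_2/q_2 = 25/6.
The closest fraction with denominator <= 17 is either p_2/q_2 or the intermediate fraction (k*p_2 + p_1)/(k*q_2 + q_1) with the largest k >= 1 whose denominator stays <= 17; these approach x as k grows, and every other convergent or intermediate fraction in range is farther away.
Largest k: floor((17 - q_1)/q_2) = floor((17 - 5)/6) = 2.
That gives (2*25 + 21)/(2*6 + 5) = 71/17.
Compare the errors: |x - 25/6| = |338*6 - 25*81|/(81*6) = 3/486, and |x - 71/17| = |338*17 - 71*81|/(81*17) = 5/1377.
Cross-multiplying, 5*486 = 2430 < 4131 = 3*1377, so 5/1377 is smaller: the intermediate fraction 71/17 is closer to x than 25/6.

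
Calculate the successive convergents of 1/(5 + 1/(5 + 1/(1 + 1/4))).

Using the convergent recurrence p_i = a_i*p_{i-1} + p_{i-2}, q_i = a_i*q_{i-1} + q_{i-2} with p_{-2}=0, p_{-1}=1, q_{-2}=1, q_{-1}=0:
  i=0: a_0=0, p_0 = 0*1 + 0 = 0, q_0 = 0*0 + 1 = 1.
  i=1: a_1=5, p_1 = 5*0 + 1 = 1, q_1 = 5*1 + 0 = 5.
  i=2: a_2=5, p_2 = 5*1 + 0 = 5, q_2 = 5*5 + 1 = 26.
  i=3: a_3=1, p_3 = 1*5 + 1 = 6, q_3 = 1*26 + 5 = 31.
  i=4: a_4=4, p_4 = 4*6 + 5 = 29, q_4 = 4*31 + 26 = 150.

0/1, 1/5, 5/26, 6/31, 29/150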